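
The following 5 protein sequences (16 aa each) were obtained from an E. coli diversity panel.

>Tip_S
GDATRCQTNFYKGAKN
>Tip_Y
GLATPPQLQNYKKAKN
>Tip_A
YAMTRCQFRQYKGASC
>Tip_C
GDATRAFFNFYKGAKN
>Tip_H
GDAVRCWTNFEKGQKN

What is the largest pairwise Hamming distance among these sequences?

Pairwise Hamming distances:
  Tip_S vs Tip_Y: 7
  Tip_S vs Tip_A: 8
  Tip_S vs Tip_C: 3
  Tip_S vs Tip_H: 4
  Tip_Y vs Tip_A: 11
  Tip_Y vs Tip_C: 8
  Tip_Y vs Tip_H: 11
  Tip_A vs Tip_C: 9
  Tip_A vs Tip_H: 12
  Tip_C vs Tip_H: 6
The largest is 12, between Tip_A and Tip_H.

12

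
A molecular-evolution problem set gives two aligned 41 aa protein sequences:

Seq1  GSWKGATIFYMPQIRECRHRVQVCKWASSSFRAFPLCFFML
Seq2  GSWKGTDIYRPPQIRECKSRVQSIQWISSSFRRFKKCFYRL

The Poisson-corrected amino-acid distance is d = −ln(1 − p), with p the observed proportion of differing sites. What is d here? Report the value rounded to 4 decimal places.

0.4947

Mismatches occur at site 6 (A→T), site 7 (T→D), site 9 (F→Y), site 10 (Y→R), site 11 (M→P), site 18 (R→K), site 19 (H→S), site 23 (V→S), site 24 (C→I), site 25 (K→Q), site 27 (A→I), site 33 (A→R), site 35 (P→K), site 36 (L→K), site 39 (F→Y), site 40 (M→R).
p = 16/41 = 0.390244.
d = −ln(1 − 0.390244) = −ln(0.609756) = 0.4947.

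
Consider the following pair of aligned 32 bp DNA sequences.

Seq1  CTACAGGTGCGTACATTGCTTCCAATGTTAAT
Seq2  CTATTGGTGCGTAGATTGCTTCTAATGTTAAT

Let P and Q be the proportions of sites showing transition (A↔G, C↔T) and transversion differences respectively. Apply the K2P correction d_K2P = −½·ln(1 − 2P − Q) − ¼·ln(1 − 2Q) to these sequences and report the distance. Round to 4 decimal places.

0.1372

The sequences differ at positions 4 (C/T, transition), 5 (A/T, transversion), 14 (C/G, transversion), 23 (C/T, transition).
Of the 4 differences, 2 transitions and 2 transversions over 32 sites: P = 2/32 = 0.062500, Q = 2/32 = 0.062500.
d = −0.5·ln(0.812500) − 0.25·ln(0.875000) = −0.5·(-0.207639) − 0.25·(-0.133531) = 0.1372.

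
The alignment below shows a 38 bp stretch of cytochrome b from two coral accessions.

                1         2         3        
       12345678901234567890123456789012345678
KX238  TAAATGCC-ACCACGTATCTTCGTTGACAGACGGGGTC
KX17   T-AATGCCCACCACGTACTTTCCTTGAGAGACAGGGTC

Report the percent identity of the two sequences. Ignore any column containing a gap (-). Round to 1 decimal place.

86.1%

Excluding the 2 gap columns leaves 36 comparable sites.
Mismatches occur at site 18 (T/C), site 19 (C/T), site 23 (G/C), site 28 (C/G), site 33 (G/A).
31 of the 36 comparable sites match, so the percent identity is 31/36 × 100 = 86.1%.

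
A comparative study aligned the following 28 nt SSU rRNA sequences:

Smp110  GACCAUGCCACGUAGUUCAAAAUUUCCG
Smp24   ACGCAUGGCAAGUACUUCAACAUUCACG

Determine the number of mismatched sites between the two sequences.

Differing sites — 1:G/A; 2:A/C; 3:C/G; 8:C/G; 11:C/A; 15:G/C; 21:A/C; 25:U/C; 26:C/A.
That gives 9 mismatches out of 28 aligned sites, so the Hamming distance is 9.

9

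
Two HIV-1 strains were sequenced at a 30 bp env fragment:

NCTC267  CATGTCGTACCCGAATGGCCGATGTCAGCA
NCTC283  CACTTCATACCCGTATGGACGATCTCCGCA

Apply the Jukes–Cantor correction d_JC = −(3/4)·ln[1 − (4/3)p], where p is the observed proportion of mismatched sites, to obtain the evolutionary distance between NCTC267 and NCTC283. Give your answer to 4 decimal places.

The sequences differ at positions 3 (T/C), 4 (G/T), 7 (G/A), 14 (A/T), 19 (C/A), 24 (G/C), 27 (A/C).
p = 7/30 = 0.233333.
d = −0.75 · ln(1 − (4/3)·0.233333) = −0.75 · ln(0.688889) = −0.75 · (-0.372675) = 0.2795.

0.2795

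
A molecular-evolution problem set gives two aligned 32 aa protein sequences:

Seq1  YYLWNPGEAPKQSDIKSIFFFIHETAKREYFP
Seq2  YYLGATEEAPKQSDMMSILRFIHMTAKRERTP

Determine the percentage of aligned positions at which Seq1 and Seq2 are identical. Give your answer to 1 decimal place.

65.6%

The sequences differ at positions 4 (W/G), 5 (N/A), 6 (P/T), 7 (G/E), 15 (I/M), 16 (K/M), 19 (F/L), 20 (F/R), 24 (E/M), 30 (Y/R), 31 (F/T).
21 of the 32 sites match, so the percent identity is 21/32 × 100 = 65.6%.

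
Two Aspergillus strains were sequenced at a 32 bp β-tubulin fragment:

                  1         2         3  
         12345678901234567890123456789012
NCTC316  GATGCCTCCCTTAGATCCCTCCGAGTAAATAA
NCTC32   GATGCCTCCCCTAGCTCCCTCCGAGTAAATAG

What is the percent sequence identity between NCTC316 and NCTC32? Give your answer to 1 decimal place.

Mismatches occur at site 11 (T→C), site 15 (A→C), site 32 (A→G).
29 of the 32 sites match, so the percent identity is 29/32 × 100 = 90.6%.

90.6%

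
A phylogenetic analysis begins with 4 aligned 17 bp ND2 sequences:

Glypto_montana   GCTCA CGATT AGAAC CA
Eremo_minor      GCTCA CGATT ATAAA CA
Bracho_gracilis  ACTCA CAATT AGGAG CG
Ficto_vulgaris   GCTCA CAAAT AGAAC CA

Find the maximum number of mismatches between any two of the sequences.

6

Pairwise Hamming distances:
  Glypto_montana vs Eremo_minor: 2
  Glypto_montana vs Bracho_gracilis: 5
  Glypto_montana vs Ficto_vulgaris: 2
  Eremo_minor vs Bracho_gracilis: 6
  Eremo_minor vs Ficto_vulgaris: 4
  Bracho_gracilis vs Ficto_vulgaris: 5
The largest is 6, between Eremo_minor and Bracho_gracilis.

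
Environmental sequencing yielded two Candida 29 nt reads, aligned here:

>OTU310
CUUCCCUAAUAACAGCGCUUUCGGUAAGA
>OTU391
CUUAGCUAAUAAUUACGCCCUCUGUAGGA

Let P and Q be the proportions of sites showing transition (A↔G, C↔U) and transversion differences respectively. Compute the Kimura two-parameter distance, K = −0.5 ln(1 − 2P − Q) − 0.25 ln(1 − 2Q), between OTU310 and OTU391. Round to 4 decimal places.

Mismatches occur at site 4 (C→A, transversion), site 5 (C→G, transversion), site 13 (C→U, transition), site 14 (A→U, transversion), site 15 (G→A, transition), site 19 (U→C, transition), site 20 (U→C, transition), site 23 (G→U, transversion), site 27 (A→G, transition).
Of the 9 differences, 5 transitions and 4 transversions over 29 sites: P = 5/29 = 0.172414, Q = 4/29 = 0.137931.
d = −0.5·ln(0.517241) − 0.25·ln(0.724138) = −0.5·(-0.659246) − 0.25·(-0.322773) = 0.4103.

0.4103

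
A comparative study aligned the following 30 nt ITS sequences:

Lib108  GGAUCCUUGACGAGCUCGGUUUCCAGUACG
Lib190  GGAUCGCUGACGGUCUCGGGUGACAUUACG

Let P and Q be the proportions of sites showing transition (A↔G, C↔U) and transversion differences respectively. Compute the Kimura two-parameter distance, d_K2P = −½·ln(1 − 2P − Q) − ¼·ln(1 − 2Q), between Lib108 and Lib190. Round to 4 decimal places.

0.3304

Mismatches occur at site 6 (C/G, transversion), site 7 (U/C, transition), site 13 (A/G, transition), site 14 (G/U, transversion), site 20 (U/G, transversion), site 22 (U/G, transversion), site 23 (C/A, transversion), site 26 (G/U, transversion).
Of the 8 differences, 2 transitions and 6 transversions over 30 sites: P = 2/30 = 0.066667, Q = 6/30 = 0.200000.
d = −0.5·ln(0.666666) − 0.25·ln(0.600000) = −0.5·(-0.405466) − 0.25·(-0.510826) = 0.3304.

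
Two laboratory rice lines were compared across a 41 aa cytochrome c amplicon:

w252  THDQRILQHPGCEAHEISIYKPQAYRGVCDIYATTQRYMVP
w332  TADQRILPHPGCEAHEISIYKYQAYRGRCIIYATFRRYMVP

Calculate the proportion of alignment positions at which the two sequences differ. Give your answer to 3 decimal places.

Differing sites — 2:H/A; 8:Q/P; 22:P/Y; 28:V/R; 30:D/I; 35:T/F; 36:Q/R.
There are 7 differences over 41 sites, so p = 7/41 = 0.171.

0.171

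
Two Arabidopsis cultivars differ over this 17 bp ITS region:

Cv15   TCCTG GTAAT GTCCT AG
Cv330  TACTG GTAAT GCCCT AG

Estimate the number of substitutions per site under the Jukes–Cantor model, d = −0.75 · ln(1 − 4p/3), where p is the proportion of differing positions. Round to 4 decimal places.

Differing sites — 2:C/A; 12:T/C.
p = 2/17 = 0.117647.
d = −0.75 · ln(1 − (4/3)·0.117647) = −0.75 · ln(0.843137) = −0.75 · (-0.170626) = 0.1280.

0.1280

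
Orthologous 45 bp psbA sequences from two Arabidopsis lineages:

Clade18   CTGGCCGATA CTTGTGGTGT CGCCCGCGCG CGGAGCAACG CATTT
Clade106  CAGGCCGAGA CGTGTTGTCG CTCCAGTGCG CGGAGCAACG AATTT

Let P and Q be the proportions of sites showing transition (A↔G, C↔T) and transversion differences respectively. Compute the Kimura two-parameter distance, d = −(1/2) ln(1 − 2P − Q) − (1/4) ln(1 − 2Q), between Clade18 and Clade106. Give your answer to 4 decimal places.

Differing sites — 2:T/A (Tv); 9:T/G (Tv); 12:T/G (Tv); 16:G/T (Tv); 19:G/C (Tv); 20:T/G (Tv); 22:G/T (Tv); 25:C/A (Tv); 27:C/T (Ti); 41:C/A (Tv).
Of the 10 differences, 1 transition and 9 transversions over 45 sites: P = 1/45 = 0.022222, Q = 9/45 = 0.200000.
d = −0.5·ln(0.755556) − 0.25·ln(0.600000) = −0.5·(-0.280301) − 0.25·(-0.510826) = 0.2679.

0.2679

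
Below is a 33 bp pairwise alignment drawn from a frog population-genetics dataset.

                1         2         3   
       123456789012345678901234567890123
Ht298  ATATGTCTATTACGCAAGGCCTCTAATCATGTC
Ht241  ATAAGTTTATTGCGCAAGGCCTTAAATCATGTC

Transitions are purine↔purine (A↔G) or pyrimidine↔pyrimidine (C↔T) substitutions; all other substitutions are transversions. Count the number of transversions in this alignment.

Mismatches occur at site 4 (T↔A, transversion), site 7 (C↔T, transition), site 12 (A↔G, transition), site 23 (C↔T, transition), site 24 (T↔A, transversion).
Of the 5 differences, 3 transitions and 2 transversions, so the answer is 2.

2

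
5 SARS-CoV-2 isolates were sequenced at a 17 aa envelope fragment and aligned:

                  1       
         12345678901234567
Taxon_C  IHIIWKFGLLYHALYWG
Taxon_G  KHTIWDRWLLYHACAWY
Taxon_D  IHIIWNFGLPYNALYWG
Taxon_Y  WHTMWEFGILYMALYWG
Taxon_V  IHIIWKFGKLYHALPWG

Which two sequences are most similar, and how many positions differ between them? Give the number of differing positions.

2

Pairwise Hamming distances:
  Taxon_C vs Taxon_G: 8
  Taxon_C vs Taxon_D: 3
  Taxon_C vs Taxon_Y: 6
  Taxon_C vs Taxon_V: 2
  Taxon_G vs Taxon_D: 10
  Taxon_G vs Taxon_Y: 10
  Taxon_G vs Taxon_V: 9
  Taxon_D vs Taxon_Y: 7
  Taxon_D vs Taxon_V: 5
  Taxon_Y vs Taxon_V: 7
The smallest is 2, between Taxon_C and Taxon_V.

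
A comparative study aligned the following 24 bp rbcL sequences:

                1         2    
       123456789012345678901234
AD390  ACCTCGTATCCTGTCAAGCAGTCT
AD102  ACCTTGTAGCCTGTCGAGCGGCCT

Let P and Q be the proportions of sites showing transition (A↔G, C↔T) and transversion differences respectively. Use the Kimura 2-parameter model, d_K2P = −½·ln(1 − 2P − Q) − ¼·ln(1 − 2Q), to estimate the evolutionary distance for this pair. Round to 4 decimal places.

0.2568

Mismatches occur at site 5 (C→T, transition), site 9 (T→G, transversion), site 16 (A→G, transition), site 20 (A→G, transition), site 22 (T→C, transition).
Of the 5 differences, 4 transitions and 1 transversion over 24 sites: P = 4/24 = 0.166667, Q = 1/24 = 0.041667.
d = −0.5·ln(0.624999) − 0.25·ln(0.916666) = −0.5·(-0.470005) − 0.25·(-0.087012) = 0.2568.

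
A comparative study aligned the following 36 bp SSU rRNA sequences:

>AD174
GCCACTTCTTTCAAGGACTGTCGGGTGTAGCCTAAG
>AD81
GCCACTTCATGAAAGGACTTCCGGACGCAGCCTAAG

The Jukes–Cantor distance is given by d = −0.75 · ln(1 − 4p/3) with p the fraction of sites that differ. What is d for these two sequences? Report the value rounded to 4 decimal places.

0.2635

The sequences differ at positions 9 (T/A), 11 (T/G), 12 (C/A), 20 (G/T), 21 (T/C), 25 (G/A), 26 (T/C), 28 (T/C).
p = 8/36 = 0.222222.
d = −0.75 · ln(1 − (4/3)·0.222222) = −0.75 · ln(0.703704) = −0.75 · (-0.351397) = 0.2635.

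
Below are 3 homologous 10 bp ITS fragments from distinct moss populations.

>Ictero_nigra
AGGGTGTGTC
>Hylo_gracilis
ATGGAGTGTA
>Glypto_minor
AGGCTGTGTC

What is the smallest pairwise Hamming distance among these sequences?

Pairwise Hamming distances:
  Ictero_nigra vs Hylo_gracilis: 3
  Ictero_nigra vs Glypto_minor: 1
  Hylo_gracilis vs Glypto_minor: 4
The smallest is 1, between Ictero_nigra and Glypto_minor.

1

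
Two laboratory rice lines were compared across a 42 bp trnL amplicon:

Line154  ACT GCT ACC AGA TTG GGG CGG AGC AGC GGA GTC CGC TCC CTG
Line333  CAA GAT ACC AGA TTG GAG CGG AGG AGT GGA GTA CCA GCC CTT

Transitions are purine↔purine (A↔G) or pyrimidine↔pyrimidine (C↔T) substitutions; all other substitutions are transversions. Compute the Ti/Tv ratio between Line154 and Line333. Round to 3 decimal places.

Mismatches occur at site 1 (A→C, transversion), site 2 (C→A, transversion), site 3 (T→A, transversion), site 5 (C→A, transversion), site 17 (G→A, transition), site 24 (C→G, transversion), site 27 (C→T, transition), site 33 (C→A, transversion), site 35 (G→C, transversion), site 36 (C→A, transversion), site 37 (T→G, transversion), site 42 (G→T, transversion).
Of the 12 differences, 2 transitions and 10 transversions, so Ti/Tv = 2/10 = 0.200.

0.200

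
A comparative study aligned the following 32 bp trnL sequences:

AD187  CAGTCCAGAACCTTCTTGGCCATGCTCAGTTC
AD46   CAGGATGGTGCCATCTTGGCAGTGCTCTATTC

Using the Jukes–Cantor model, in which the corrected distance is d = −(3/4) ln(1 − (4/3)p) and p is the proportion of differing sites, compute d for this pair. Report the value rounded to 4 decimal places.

The sequences differ at positions 4 (T/G), 5 (C/A), 6 (C/T), 7 (A/G), 9 (A/T), 10 (A/G), 13 (T/A), 21 (C/A), 22 (A/G), 28 (A/T), 29 (G/A).
p = 11/32 = 0.343750.
d = −0.75 · ln(1 − (4/3)·0.343750) = −0.75 · ln(0.541667) = −0.75 · (-0.613104) = 0.4598.

0.4598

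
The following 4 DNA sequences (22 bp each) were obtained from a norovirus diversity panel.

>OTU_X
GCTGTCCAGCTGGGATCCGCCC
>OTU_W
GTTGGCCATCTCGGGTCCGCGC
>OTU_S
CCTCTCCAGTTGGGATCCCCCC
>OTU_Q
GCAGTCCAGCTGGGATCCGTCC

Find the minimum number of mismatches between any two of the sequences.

Pairwise Hamming distances:
  OTU_X vs OTU_W: 6
  OTU_X vs OTU_S: 4
  OTU_X vs OTU_Q: 2
  OTU_W vs OTU_S: 10
  OTU_W vs OTU_Q: 8
  OTU_S vs OTU_Q: 6
The smallest is 2, between OTU_X and OTU_Q.

2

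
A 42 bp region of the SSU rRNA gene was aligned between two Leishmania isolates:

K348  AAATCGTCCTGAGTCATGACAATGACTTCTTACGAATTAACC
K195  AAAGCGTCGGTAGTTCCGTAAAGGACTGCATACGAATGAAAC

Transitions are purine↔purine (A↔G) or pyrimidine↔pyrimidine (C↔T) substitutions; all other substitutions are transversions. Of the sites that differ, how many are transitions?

2

Mismatches occur at site 4 (T↔G, transversion), site 9 (C↔G, transversion), site 10 (T↔G, transversion), site 11 (G↔T, transversion), site 15 (C↔T, transition), site 16 (A↔C, transversion), site 17 (T↔C, transition), site 19 (A↔T, transversion), site 20 (C↔A, transversion), site 23 (T↔G, transversion), site 28 (T↔G, transversion), site 30 (T↔A, transversion), site 38 (T↔G, transversion), site 41 (C↔A, transversion).
Of the 14 differences, 2 transitions and 12 transversions, so the answer is 2.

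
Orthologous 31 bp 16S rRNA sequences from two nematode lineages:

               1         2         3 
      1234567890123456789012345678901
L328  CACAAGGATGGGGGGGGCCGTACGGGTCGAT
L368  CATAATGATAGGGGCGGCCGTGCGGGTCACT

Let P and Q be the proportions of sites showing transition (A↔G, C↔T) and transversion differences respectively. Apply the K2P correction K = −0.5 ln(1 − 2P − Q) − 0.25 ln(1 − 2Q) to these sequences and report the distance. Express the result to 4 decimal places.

0.2729

Differing sites — 3:C/T (Ti); 6:G/T (Tv); 10:G/A (Ti); 15:G/C (Tv); 22:A/G (Ti); 29:G/A (Ti); 30:A/C (Tv).
Of the 7 differences, 4 transitions and 3 transversions over 31 sites: P = 4/31 = 0.129032, Q = 3/31 = 0.096774.
d = −0.5·ln(0.645162) − 0.25·ln(0.806452) = −0.5·(-0.438254) − 0.25·(-0.215111) = 0.2729.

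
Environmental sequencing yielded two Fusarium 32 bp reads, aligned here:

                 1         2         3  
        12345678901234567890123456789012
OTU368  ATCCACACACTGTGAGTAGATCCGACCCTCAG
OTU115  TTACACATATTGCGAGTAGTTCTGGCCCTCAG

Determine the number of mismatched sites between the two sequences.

Mismatches occur at site 1 (A↔T), site 3 (C↔A), site 8 (C↔T), site 10 (C↔T), site 13 (T↔C), site 20 (A↔T), site 23 (C↔T), site 25 (A↔G).
That gives 8 mismatches out of 32 aligned sites, so the Hamming distance is 8.

8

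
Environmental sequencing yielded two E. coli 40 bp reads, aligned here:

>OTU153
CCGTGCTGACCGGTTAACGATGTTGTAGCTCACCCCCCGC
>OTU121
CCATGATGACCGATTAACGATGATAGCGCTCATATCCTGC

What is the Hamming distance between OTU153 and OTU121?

11

The sequences differ at positions 3 (G/A), 6 (C/A), 13 (G/A), 23 (T/A), 25 (G/A), 26 (T/G), 27 (A/C), 33 (C/T), 34 (C/A), 35 (C/T), 38 (C/T).
That gives 11 mismatches out of 40 aligned sites, so the Hamming distance is 11.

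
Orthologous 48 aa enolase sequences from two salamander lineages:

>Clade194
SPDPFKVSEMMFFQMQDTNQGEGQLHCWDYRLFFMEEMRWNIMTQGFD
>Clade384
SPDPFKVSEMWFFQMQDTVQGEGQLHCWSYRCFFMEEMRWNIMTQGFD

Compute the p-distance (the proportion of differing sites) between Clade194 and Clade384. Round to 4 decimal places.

0.0833

Mismatches occur at site 11 (M/W), site 19 (N/V), site 29 (D/S), site 32 (L/C).
There are 4 differences over 48 sites, so p = 4/48 = 0.0833.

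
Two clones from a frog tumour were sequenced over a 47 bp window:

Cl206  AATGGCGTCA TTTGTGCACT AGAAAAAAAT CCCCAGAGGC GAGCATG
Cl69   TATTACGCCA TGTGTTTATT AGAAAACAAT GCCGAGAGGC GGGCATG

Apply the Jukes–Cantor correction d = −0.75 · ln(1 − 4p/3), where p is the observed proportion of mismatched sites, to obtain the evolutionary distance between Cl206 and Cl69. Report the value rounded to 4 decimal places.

The sequences differ at positions 1 (A/T), 4 (G/T), 5 (G/A), 8 (T/C), 12 (T/G), 16 (G/T), 17 (C/T), 19 (C/T), 27 (A/C), 31 (C/G), 34 (C/G), 42 (A/G).
p = 12/47 = 0.255319.
d = −0.75 · ln(1 − (4/3)·0.255319) = −0.75 · ln(0.659575) = −0.75 · (-0.416160) = 0.3121.

0.3121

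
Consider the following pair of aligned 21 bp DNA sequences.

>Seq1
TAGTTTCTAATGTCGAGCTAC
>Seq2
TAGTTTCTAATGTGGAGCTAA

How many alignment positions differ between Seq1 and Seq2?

2

Mismatches occur at site 14 (C→G), site 21 (C→A).
That gives 2 mismatches out of 21 aligned sites, so the Hamming distance is 2.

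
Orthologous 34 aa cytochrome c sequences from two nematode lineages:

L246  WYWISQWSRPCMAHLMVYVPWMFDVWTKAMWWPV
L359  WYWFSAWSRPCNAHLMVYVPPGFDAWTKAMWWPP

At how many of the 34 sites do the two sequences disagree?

7

Mismatches occur at site 4 (I→F), site 6 (Q→A), site 12 (M→N), site 21 (W→P), site 22 (M→G), site 25 (V→A), site 34 (V→P).
That gives 7 mismatches out of 34 aligned sites, so the Hamming distance is 7.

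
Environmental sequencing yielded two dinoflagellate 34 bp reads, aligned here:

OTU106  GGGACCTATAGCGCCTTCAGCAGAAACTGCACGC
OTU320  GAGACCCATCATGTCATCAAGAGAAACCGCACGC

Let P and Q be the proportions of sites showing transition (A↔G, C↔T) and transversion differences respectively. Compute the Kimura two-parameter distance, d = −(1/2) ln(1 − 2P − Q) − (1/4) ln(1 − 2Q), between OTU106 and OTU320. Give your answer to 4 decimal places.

Differing sites — 2:G/A (Ti); 7:T/C (Ti); 10:A/C (Tv); 11:G/A (Ti); 12:C/T (Ti); 14:C/T (Ti); 16:T/A (Tv); 20:G/A (Ti); 21:C/G (Tv); 28:T/C (Ti).
Of the 10 differences, 7 transitions and 3 transversions over 34 sites: P = 7/34 = 0.205882, Q = 3/34 = 0.088235.
d = −0.5·ln(0.500001) − 0.25·ln(0.823530) = −0.5·(-0.693145) − 0.25·(-0.194155) = 0.3951.

0.3951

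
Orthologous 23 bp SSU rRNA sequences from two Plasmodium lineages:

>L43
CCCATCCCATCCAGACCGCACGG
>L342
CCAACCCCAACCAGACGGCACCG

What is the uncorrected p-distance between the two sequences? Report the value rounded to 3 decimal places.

0.217

Mismatches occur at site 3 (C↔A), site 5 (T↔C), site 10 (T↔A), site 17 (C↔G), site 22 (G↔C).
There are 5 differences over 23 sites, so p = 5/23 = 0.217.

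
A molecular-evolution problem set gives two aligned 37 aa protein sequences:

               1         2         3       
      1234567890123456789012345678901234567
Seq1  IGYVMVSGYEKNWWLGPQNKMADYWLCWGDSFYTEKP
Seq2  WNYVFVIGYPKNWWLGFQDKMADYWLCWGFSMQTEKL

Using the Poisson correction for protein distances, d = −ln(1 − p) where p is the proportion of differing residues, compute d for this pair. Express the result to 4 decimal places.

0.3528

Differing sites — 1:I/W; 2:G/N; 5:M/F; 7:S/I; 10:E/P; 17:P/F; 19:N/D; 30:D/F; 32:F/M; 33:Y/Q; 37:P/L.
p = 11/37 = 0.297297.
d = −ln(1 − 0.297297) = −ln(0.702703) = 0.3528.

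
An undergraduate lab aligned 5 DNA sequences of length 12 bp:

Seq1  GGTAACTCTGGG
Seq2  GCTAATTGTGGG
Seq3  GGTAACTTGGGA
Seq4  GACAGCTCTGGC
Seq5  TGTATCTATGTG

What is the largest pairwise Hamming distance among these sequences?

Pairwise Hamming distances:
  Seq1 vs Seq2: 3
  Seq1 vs Seq3: 3
  Seq1 vs Seq4: 4
  Seq1 vs Seq5: 4
  Seq2 vs Seq3: 5
  Seq2 vs Seq4: 6
  Seq2 vs Seq5: 6
  Seq3 vs Seq4: 6
  Seq3 vs Seq5: 6
  Seq4 vs Seq5: 7
The largest is 7, between Seq4 and Seq5.

7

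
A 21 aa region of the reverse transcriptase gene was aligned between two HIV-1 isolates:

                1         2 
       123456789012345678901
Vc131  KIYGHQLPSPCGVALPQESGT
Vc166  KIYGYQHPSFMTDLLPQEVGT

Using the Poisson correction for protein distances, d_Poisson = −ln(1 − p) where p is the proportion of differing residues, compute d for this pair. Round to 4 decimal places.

Mismatches occur at site 5 (H/Y), site 7 (L/H), site 10 (P/F), site 11 (C/M), site 12 (G/T), site 13 (V/D), site 14 (A/L), site 19 (S/V).
p = 8/21 = 0.380952.
d = −ln(1 − 0.380952) = −ln(0.619048) = 0.4796.

0.4796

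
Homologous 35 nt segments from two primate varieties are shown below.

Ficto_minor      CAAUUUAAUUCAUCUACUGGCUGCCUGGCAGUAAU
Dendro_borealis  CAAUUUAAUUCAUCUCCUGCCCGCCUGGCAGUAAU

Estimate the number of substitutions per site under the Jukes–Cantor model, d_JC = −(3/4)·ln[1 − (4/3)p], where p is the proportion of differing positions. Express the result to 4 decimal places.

0.0910

Differing sites — 16:A/C; 20:G/C; 22:U/C.
p = 3/35 = 0.085714.
d = −0.75 · ln(1 − (4/3)·0.085714) = −0.75 · ln(0.885715) = −0.75 · (-0.121360) = 0.0910.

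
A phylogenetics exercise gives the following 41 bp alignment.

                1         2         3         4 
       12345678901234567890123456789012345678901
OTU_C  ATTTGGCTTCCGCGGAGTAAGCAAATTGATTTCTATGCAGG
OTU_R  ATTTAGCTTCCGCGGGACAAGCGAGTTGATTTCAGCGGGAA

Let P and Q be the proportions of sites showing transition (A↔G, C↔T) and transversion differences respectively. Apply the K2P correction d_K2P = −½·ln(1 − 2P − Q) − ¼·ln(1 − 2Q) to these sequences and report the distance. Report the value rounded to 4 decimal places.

0.4658

Mismatches occur at site 5 (G→A, transition), site 16 (A→G, transition), site 17 (G→A, transition), site 18 (T→C, transition), site 23 (A→G, transition), site 25 (A→G, transition), site 34 (T→A, transversion), site 35 (A→G, transition), site 36 (T→C, transition), site 38 (C→G, transversion), site 39 (A→G, transition), site 40 (G→A, transition), site 41 (G→A, transition).
Of the 13 differences, 11 transitions and 2 transversions over 41 sites: P = 11/41 = 0.268293, Q = 2/41 = 0.048780.
d = −0.5·ln(0.414634) − 0.25·ln(0.902440) = −0.5·(-0.880359) − 0.25·(-0.102653) = 0.4658.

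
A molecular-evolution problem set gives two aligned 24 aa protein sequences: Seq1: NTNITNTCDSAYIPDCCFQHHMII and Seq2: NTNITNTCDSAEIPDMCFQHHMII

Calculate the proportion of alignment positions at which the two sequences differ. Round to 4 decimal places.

0.0833

Mismatches occur at site 12 (Y/E), site 16 (C/M).
There are 2 differences over 24 sites, so p = 2/24 = 0.0833.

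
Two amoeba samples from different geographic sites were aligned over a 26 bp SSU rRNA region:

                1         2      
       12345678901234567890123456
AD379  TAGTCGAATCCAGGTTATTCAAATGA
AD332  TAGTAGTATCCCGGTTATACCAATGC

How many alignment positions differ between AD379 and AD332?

6

Differing sites — 5:C/A; 7:A/T; 12:A/C; 19:T/A; 21:A/C; 26:A/C.
That gives 6 mismatches out of 26 aligned sites, so the Hamming distance is 6.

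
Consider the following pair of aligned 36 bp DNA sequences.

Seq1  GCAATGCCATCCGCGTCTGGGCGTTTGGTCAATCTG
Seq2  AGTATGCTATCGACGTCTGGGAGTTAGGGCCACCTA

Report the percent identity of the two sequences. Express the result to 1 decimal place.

66.7%

Mismatches occur at site 1 (G↔A), site 2 (C↔G), site 3 (A↔T), site 8 (C↔T), site 12 (C↔G), site 13 (G↔A), site 22 (C↔A), site 26 (T↔A), site 29 (T↔G), site 31 (A↔C), site 33 (T↔C), site 36 (G↔A).
24 of the 36 sites match, so the percent identity is 24/36 × 100 = 66.7%.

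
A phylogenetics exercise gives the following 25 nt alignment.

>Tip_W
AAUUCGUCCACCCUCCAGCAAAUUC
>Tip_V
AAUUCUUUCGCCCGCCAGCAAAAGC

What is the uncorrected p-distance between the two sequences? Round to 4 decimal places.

0.2400

The sequences differ at positions 6 (G/U), 8 (C/U), 10 (A/G), 14 (U/G), 23 (U/A), 24 (U/G).
There are 6 differences over 25 sites, so p = 6/25 = 0.2400.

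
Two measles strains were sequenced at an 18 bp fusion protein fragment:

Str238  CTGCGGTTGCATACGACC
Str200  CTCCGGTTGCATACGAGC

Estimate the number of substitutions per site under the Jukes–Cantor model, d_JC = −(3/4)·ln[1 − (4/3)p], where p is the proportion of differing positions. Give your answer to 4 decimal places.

Mismatches occur at site 3 (G↔C), site 17 (C↔G).
p = 2/18 = 0.111111.
d = −0.75 · ln(1 − (4/3)·0.111111) = −0.75 · ln(0.851852) = −0.75 · (-0.160342) = 0.1203.

0.1203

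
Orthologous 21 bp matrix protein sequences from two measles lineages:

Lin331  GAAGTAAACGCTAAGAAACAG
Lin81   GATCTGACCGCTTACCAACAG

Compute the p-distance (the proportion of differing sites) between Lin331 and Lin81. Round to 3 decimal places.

0.333

The sequences differ at positions 3 (A/T), 4 (G/C), 6 (A/G), 8 (A/C), 13 (A/T), 15 (G/C), 16 (A/C).
There are 7 differences over 21 sites, so p = 7/21 = 0.333.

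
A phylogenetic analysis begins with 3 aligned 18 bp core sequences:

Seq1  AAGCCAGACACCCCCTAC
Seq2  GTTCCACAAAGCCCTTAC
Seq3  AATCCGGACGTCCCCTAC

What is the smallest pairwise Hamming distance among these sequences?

4

Pairwise Hamming distances:
  Seq1 vs Seq2: 7
  Seq1 vs Seq3: 4
  Seq2 vs Seq3: 8
The smallest is 4, between Seq1 and Seq3.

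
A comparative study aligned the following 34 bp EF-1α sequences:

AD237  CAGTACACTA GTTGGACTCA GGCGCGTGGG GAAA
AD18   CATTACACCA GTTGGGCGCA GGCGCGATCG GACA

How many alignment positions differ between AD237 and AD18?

The sequences differ at positions 3 (G/T), 9 (T/C), 16 (A/G), 18 (T/G), 27 (T/A), 28 (G/T), 29 (G/C), 33 (A/C).
That gives 8 mismatches out of 34 aligned sites, so the Hamming distance is 8.

8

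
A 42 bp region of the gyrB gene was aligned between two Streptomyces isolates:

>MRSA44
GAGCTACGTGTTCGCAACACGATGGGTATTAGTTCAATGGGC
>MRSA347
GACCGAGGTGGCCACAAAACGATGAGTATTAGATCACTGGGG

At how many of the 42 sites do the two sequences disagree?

Mismatches occur at site 3 (G↔C), site 5 (T↔G), site 7 (C↔G), site 11 (T↔G), site 12 (T↔C), site 14 (G↔A), site 18 (C↔A), site 25 (G↔A), site 33 (T↔A), site 37 (A↔C), site 42 (C↔G).
That gives 11 mismatches out of 42 aligned sites, so the Hamming distance is 11.

11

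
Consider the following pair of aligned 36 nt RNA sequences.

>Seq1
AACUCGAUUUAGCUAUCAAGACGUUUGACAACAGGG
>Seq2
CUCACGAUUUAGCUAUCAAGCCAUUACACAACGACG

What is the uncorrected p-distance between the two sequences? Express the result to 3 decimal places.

Mismatches occur at site 1 (A↔C), site 2 (A↔U), site 4 (U↔A), site 21 (A↔C), site 23 (G↔A), site 26 (U↔A), site 27 (G↔C), site 33 (A↔G), site 34 (G↔A), site 35 (G↔C).
There are 10 differences over 36 sites, so p = 10/36 = 0.278.

0.278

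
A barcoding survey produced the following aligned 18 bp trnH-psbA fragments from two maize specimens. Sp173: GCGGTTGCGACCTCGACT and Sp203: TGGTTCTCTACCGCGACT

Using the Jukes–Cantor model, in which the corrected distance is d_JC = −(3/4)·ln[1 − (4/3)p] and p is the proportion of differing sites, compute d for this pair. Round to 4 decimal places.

0.5482

Differing sites — 1:G/T; 2:C/G; 4:G/T; 6:T/C; 7:G/T; 9:G/T; 13:T/G.
p = 7/18 = 0.388889.
d = −0.75 · ln(1 − (4/3)·0.388889) = −0.75 · ln(0.481481) = −0.75 · (-0.730889) = 0.5482.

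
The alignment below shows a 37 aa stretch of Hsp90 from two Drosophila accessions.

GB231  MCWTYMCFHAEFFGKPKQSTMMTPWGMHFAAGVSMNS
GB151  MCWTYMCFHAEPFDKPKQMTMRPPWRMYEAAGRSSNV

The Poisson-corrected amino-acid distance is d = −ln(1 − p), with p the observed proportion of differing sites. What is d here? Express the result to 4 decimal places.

The sequences differ at positions 12 (F/P), 14 (G/D), 19 (S/M), 22 (M/R), 23 (T/P), 26 (G/R), 28 (H/Y), 29 (F/E), 33 (V/R), 35 (M/S), 37 (S/V).
p = 11/37 = 0.297297.
d = −ln(1 − 0.297297) = −ln(0.702703) = 0.3528.

0.3528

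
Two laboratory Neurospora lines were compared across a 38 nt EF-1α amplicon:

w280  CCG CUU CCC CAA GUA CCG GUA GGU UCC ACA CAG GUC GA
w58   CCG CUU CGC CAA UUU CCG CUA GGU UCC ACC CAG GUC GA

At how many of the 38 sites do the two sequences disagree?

The sequences differ at positions 8 (C/G), 13 (G/U), 15 (A/U), 19 (G/C), 30 (A/C).
That gives 5 mismatches out of 38 aligned sites, so the Hamming distance is 5.

5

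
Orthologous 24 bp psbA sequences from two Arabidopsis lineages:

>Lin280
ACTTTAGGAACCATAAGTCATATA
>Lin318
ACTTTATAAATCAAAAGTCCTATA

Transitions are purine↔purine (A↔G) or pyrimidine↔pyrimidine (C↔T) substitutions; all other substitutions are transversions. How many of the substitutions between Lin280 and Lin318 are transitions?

The sequences differ at positions 7 (G/T, transversion), 8 (G/A, transition), 11 (C/T, transition), 14 (T/A, transversion), 20 (A/C, transversion).
Of the 5 differences, 2 transitions and 3 transversions, so the answer is 2.

2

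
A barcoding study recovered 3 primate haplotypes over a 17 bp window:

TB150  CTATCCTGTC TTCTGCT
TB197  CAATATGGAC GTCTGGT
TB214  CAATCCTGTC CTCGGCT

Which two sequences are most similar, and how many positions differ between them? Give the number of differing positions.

Pairwise Hamming distances:
  TB150 vs TB197: 7
  TB150 vs TB214: 3
  TB197 vs TB214: 7
The smallest is 3, between TB150 and TB214.

3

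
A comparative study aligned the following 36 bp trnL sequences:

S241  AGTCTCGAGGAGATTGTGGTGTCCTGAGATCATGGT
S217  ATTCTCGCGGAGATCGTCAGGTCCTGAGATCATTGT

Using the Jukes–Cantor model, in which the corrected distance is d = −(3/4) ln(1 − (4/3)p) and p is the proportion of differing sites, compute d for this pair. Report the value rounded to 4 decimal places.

0.2251

Mismatches occur at site 2 (G↔T), site 8 (A↔C), site 15 (T↔C), site 18 (G↔C), site 19 (G↔A), site 20 (T↔G), site 34 (G↔T).
p = 7/36 = 0.194444.
d = −0.75 · ln(1 − (4/3)·0.194444) = −0.75 · ln(0.740741) = −0.75 · (-0.300104) = 0.2251.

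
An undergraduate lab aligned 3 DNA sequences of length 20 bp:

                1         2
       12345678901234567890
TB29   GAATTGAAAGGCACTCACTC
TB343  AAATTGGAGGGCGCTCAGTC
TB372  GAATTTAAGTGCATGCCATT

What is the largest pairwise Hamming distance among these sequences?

Pairwise Hamming distances:
  TB29 vs TB343: 5
  TB29 vs TB372: 8
  TB343 vs TB372: 10
The largest is 10, between TB343 and TB372.

10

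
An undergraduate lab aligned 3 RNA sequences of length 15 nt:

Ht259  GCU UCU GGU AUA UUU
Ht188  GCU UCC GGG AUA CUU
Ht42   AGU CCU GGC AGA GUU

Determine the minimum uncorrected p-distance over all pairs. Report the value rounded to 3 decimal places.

0.200

Pairwise Hamming distances:
  Ht259 vs Ht188: 3
  Ht259 vs Ht42: 6
  Ht188 vs Ht42: 7
The smallest is 3 mismatches, between Ht259 and Ht188; p = 3/15 = 0.200.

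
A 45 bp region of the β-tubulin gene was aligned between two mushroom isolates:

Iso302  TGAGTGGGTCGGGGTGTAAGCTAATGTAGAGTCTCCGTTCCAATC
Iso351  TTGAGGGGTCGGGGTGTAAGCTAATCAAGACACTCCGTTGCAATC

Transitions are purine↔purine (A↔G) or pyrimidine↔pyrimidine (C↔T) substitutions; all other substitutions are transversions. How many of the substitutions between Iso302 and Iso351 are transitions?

The sequences differ at positions 2 (G/T, transversion), 3 (A/G, transition), 4 (G/A, transition), 5 (T/G, transversion), 26 (G/C, transversion), 27 (T/A, transversion), 31 (G/C, transversion), 32 (T/A, transversion), 40 (C/G, transversion).
Of the 9 differences, 2 transitions and 7 transversions, so the answer is 2.

2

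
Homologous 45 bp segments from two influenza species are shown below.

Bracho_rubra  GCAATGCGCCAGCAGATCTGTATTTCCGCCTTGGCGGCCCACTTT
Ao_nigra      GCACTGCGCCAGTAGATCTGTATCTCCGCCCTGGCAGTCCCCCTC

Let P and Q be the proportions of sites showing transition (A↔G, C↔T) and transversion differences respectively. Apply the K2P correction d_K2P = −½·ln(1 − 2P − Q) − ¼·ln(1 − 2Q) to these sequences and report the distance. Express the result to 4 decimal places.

0.2430

The sequences differ at positions 4 (A/C, transversion), 13 (C/T, transition), 24 (T/C, transition), 31 (T/C, transition), 36 (G/A, transition), 38 (C/T, transition), 41 (A/C, transversion), 43 (T/C, transition), 45 (T/C, transition).
Of the 9 differences, 7 transitions and 2 transversions over 45 sites: P = 7/45 = 0.155556, Q = 2/45 = 0.044444.
d = −0.5·ln(0.644444) − 0.25·ln(0.911112) = −0.5·(-0.439367) − 0.25·(-0.093089) = 0.2430.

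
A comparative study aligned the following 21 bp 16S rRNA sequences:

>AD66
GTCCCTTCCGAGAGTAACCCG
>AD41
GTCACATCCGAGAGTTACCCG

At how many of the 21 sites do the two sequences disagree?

3

The sequences differ at positions 4 (C/A), 6 (T/A), 16 (A/T).
That gives 3 mismatches out of 21 aligned sites, so the Hamming distance is 3.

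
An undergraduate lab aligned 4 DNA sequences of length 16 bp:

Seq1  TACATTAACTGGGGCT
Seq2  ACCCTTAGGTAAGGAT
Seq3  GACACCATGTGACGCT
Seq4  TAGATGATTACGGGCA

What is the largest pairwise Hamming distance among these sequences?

12

Pairwise Hamming distances:
  Seq1 vs Seq2: 8
  Seq1 vs Seq3: 7
  Seq1 vs Seq4: 7
  Seq2 vs Seq3: 9
  Seq2 vs Seq4: 12
  Seq3 vs Seq4: 10
The largest is 12, between Seq2 and Seq4.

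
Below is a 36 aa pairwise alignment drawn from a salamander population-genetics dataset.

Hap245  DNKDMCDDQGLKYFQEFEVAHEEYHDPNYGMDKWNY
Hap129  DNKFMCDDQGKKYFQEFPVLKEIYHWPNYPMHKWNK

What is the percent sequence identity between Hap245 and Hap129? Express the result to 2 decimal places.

Mismatches occur at site 4 (D→F), site 11 (L→K), site 18 (E→P), site 20 (A→L), site 21 (H→K), site 23 (E→I), site 26 (D→W), site 30 (G→P), site 32 (D→H), site 36 (Y→K).
26 of the 36 sites match, so the percent identity is 26/36 × 100 = 72.22%.

72.22%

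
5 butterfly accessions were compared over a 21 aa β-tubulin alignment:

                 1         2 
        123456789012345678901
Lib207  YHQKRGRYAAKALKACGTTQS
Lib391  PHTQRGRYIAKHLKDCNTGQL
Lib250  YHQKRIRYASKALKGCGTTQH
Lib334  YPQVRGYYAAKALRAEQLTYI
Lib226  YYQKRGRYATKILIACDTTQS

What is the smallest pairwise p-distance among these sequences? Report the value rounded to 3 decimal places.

0.190

Pairwise Hamming distances:
  Lib207 vs Lib391: 9
  Lib207 vs Lib250: 4
  Lib207 vs Lib334: 9
  Lib207 vs Lib226: 5
  Lib391 vs Lib250: 11
  Lib391 vs Lib334: 15
  Lib391 vs Lib226: 12
  Lib250 vs Lib334: 12
  Lib250 vs Lib226: 8
  Lib334 vs Lib226: 11
The smallest is 4 mismatches, between Lib207 and Lib250; p = 4/21 = 0.190.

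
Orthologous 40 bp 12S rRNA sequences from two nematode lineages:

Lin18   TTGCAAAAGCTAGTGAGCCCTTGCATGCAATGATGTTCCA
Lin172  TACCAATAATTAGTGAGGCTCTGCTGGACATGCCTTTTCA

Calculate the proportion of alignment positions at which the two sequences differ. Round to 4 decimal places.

0.4000

Mismatches occur at site 2 (T↔A), site 3 (G↔C), site 7 (A↔T), site 9 (G↔A), site 10 (C↔T), site 18 (C↔G), site 20 (C↔T), site 21 (T↔C), site 25 (A↔T), site 26 (T↔G), site 28 (C↔A), site 29 (A↔C), site 33 (A↔C), site 34 (T↔C), site 35 (G↔T), site 38 (C↔T).
There are 16 differences over 40 sites, so p = 16/40 = 0.4000.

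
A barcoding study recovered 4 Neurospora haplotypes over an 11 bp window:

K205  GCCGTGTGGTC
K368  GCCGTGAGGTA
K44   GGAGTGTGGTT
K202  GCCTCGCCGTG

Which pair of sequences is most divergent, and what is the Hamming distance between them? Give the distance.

Pairwise Hamming distances:
  K205 vs K368: 2
  K205 vs K44: 3
  K205 vs K202: 5
  K368 vs K44: 4
  K368 vs K202: 5
  K44 vs K202: 7
The largest is 7, between K44 and K202.

7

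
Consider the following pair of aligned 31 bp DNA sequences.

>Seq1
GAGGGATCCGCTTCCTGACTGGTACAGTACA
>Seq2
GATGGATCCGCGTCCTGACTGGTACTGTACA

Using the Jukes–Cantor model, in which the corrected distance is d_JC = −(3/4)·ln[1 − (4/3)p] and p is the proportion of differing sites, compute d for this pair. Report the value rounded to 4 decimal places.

Mismatches occur at site 3 (G↔T), site 12 (T↔G), site 26 (A↔T).
p = 3/31 = 0.096774.
d = −0.75 · ln(1 − (4/3)·0.096774) = −0.75 · ln(0.870968) = −0.75 · (-0.138150) = 0.1036.

0.1036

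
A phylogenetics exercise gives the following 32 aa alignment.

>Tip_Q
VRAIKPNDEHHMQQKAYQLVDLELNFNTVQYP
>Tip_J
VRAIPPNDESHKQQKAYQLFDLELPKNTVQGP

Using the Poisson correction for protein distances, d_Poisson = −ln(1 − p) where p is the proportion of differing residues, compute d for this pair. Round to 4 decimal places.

0.2469

The sequences differ at positions 5 (K/P), 10 (H/S), 12 (M/K), 20 (V/F), 25 (N/P), 26 (F/K), 31 (Y/G).
p = 7/32 = 0.218750.
d = −ln(1 − 0.218750) = −ln(0.781250) = 0.2469.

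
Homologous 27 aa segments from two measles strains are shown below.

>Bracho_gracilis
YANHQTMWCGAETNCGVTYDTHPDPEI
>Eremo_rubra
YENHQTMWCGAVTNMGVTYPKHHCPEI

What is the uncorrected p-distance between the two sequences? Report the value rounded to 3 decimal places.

0.259

Mismatches occur at site 2 (A/E), site 12 (E/V), site 15 (C/M), site 20 (D/P), site 21 (T/K), site 23 (P/H), site 24 (D/C).
There are 7 differences over 27 sites, so p = 7/27 = 0.259.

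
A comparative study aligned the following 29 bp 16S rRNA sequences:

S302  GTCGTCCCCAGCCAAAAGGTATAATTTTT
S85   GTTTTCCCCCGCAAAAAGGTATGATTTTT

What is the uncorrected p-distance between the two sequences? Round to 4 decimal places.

0.1724

Mismatches occur at site 3 (C↔T), site 4 (G↔T), site 10 (A↔C), site 13 (C↔A), site 23 (A↔G).
There are 5 differences over 29 sites, so p = 5/29 = 0.1724.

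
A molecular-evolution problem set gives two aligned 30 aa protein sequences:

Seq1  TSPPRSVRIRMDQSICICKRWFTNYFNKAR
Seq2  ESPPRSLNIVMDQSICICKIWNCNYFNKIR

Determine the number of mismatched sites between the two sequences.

Mismatches occur at site 1 (T↔E), site 7 (V↔L), site 8 (R↔N), site 10 (R↔V), site 20 (R↔I), site 22 (F↔N), site 23 (T↔C), site 29 (A↔I).
That gives 8 mismatches out of 30 aligned sites, so the Hamming distance is 8.

8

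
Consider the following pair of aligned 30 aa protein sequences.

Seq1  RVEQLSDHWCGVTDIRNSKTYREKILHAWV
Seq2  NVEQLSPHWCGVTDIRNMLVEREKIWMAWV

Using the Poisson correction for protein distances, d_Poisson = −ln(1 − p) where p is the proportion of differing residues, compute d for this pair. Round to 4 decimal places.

0.3102

Mismatches occur at site 1 (R→N), site 7 (D→P), site 18 (S→M), site 19 (K→L), site 20 (T→V), site 21 (Y→E), site 26 (L→W), site 27 (H→M).
p = 8/30 = 0.266667.
d = −ln(1 − 0.266667) = −ln(0.733333) = 0.3102.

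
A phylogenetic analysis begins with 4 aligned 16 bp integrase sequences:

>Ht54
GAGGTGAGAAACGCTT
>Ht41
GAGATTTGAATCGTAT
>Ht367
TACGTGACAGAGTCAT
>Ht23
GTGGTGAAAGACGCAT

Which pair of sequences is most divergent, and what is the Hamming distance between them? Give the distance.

11

Pairwise Hamming distances:
  Ht54 vs Ht41: 6
  Ht54 vs Ht367: 7
  Ht54 vs Ht23: 4
  Ht41 vs Ht367: 11
  Ht41 vs Ht23: 8
  Ht367 vs Ht23: 6
The largest is 11, between Ht41 and Ht367.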